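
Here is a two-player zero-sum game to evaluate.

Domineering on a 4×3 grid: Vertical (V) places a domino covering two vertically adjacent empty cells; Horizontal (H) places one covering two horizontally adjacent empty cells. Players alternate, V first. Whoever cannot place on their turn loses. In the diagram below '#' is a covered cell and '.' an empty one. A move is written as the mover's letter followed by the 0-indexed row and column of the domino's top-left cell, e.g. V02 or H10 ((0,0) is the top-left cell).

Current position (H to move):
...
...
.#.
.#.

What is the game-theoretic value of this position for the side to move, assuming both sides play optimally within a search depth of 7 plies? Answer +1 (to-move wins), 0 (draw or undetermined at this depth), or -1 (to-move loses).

value(.../.../.#./.#., H) = -1

[.../.../.#./.#.] H move#1: H00:-1/##./.../.#./.#.*, H01:-1/.##/.../.#./.#., H10:-1/.../##./.#./.#., H11:-1/.../.##/.#./.#.
[##./.../.#./.#.] V move#2: V02:+1/###/..#/.#./.#.*, V10:+1/##./#../##./.#., V12:+1/##./..#/.##/.#., V20:+1/##./.../##./##., V22:+1/##./.../.##/.##
[###/..#/.#./.#.] H move#3: H10:-1/###/###/.#./.#.*
[###/###/.#./.#.] V move#4: V20:+1/###/###/##./##.*, V22:+1/###/###/.##/.##
[###/###/##./##.] end (terminal -1, H#5); searched .../.../.#./.#. to 7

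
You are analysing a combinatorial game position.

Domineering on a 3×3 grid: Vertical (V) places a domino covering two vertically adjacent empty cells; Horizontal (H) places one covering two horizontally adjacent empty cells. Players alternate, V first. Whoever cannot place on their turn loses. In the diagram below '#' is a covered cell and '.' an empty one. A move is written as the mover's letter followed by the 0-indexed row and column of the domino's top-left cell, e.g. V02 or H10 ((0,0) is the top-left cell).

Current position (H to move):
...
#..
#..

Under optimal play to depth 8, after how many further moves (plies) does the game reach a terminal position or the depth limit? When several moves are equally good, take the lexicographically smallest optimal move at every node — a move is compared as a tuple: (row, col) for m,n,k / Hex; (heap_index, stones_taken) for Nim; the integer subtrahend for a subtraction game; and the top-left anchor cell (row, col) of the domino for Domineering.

[.../#../#..] H move#1: H00:-1/##./#../#.., H01:-1/.##/#../#.., H11:+1/.../###/#..*, H21:-1/.../#../###
[.../###/#..] end (terminal -1, V#2); searched .../#../#.. to 8

PV length from [.../#../#..]: 1 ply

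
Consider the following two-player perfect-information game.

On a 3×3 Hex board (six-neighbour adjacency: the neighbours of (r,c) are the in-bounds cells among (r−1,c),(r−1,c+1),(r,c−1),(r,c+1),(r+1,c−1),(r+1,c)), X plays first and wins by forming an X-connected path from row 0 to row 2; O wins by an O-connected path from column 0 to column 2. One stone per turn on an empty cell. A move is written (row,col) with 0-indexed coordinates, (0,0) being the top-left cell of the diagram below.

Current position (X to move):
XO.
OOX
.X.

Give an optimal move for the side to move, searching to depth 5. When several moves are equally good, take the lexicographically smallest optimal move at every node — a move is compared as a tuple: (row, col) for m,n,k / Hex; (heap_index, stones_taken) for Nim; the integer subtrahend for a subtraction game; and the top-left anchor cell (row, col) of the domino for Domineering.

X's best at [XO./OOX/.X.]: (0,2)

ply 1, X at XO./OOX/.X. | (0,2)=+1→XOX/OOX/.X.*; (2,0)=-1→XO./OOX/XX.; (2,2)=-1→XO./OOX/.XX
ply 2: XOX/OOX/.X. is terminal -1 (O); from XO./OOX/.X. depth 5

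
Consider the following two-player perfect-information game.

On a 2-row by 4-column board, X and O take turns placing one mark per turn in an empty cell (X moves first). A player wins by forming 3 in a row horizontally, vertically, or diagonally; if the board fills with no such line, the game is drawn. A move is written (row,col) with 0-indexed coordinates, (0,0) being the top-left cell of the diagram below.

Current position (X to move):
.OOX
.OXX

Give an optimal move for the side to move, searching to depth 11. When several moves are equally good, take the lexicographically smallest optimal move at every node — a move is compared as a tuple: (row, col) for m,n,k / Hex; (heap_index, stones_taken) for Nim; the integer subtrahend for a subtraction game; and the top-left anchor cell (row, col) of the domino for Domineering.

X's best at [.OOX/.OXX]: (0,0)

[.OOX/.OXX] X move#1: (0,0):+0/XOOX/.OXX*, (1,0):-1/.OOX/XOXX
[XOOX/.OXX] O move#2: (1,0):+0/XOOX/OOXX*
[XOOX/OOXX] end (terminal +0, X#3); searched .OOX/.OXX to 11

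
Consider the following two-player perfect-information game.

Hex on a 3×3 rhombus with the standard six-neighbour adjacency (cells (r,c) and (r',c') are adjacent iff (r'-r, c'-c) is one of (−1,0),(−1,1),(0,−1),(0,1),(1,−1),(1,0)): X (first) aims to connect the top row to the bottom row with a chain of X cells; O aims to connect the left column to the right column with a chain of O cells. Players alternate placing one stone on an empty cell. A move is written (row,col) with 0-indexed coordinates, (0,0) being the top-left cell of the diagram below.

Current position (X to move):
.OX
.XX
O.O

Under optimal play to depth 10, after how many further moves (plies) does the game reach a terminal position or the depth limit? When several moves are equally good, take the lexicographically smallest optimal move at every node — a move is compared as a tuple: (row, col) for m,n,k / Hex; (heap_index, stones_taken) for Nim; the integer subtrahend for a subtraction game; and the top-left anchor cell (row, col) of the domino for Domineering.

ply 1, X at .OX/.XX/O.O | (0,0)=-1→XOX/.XX/O.O; (1,0)=-1→.OX/XXX/O.O; (2,1)=+1→.OX/.XX/OXO*
ply 2: .OX/.XX/OXO is terminal -1 (O); from .OX/.XX/O.O depth 10

PV length from [.OX/.XX/O.O]: 1 ply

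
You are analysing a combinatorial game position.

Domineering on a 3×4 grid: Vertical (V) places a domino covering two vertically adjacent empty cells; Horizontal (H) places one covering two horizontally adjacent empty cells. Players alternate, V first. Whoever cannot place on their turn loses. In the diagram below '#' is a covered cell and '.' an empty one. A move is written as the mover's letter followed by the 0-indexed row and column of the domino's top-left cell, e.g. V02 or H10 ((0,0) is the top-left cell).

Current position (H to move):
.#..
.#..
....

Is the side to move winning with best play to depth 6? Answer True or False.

ply 1, H at .#../.#../.... | H02=-1→.###/.#../....; H12=+1→.#../.###/....*; H20=-1→.#../.#../##..; H21=-1→.#../.#../.##.; H22=-1→.#../.#../..##
ply 2, V at .#../.###/.... | V00=-1→##../####/....*; V10=-1→.#../####/#...
ply 3, H at ##../####/.... | H02=+1→####/####/....*; H20=+1→##../####/##..; H21=+1→##../####/.##.; H22=+1→##../####/..##
ply 4: ####/####/.... is terminal -1 (V); from .#../.#../.... depth 6

H winning at [.#../.#../....]: True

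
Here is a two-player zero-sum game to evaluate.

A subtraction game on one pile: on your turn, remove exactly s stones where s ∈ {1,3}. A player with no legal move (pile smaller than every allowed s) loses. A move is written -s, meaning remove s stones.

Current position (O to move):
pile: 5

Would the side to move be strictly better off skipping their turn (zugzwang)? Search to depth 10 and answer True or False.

zugzwang(5, O) = False

ply 1, O at 5 | -1=+1→4*; -3=+1→2
ply 2, X at 4 | -1=-1→3*; -3=-1→1
ply 3, O at 3 | -1=+1→2*; -3=+1→0
ply 4, X at 2 | -1=-1→1*
ply 5, O at 1 | -1=+1→0*
ply 6: 0 is terminal -1 (X); from 5 depth 10
pass branch (X moves first from the same position):
  | ply 1, X at 5 | -1=+1→4*; -3=+1→2
  | ply 2, O at 4 | -1=-1→3*; -3=-1→1
  | ply 3, X at 3 | -1=+1→2*; -3=+1→0
  | ply 4, O at 2 | -1=-1→1*
  | ply 5, X at 1 | -1=+1→0*
  | ply 6: 0 is terminal -1 (O); from 5 depth 10
O moving scores +1; O passing scores -1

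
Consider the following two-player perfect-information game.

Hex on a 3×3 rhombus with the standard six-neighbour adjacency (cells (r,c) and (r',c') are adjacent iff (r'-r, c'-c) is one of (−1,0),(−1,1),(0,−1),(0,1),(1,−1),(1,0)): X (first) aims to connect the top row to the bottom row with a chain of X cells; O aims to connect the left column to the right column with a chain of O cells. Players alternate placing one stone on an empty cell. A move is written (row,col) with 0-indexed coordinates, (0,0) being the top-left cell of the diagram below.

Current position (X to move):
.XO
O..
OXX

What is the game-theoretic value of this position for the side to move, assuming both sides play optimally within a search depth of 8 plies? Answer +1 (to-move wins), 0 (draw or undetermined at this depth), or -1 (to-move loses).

ply 1, X at .XO/O../OXX | (0,0)=-1→XXO/O../OXX; (1,1)=+1→.XO/OX./OXX*; (1,2)=-1→.XO/O.X/OXX
ply 2: .XO/OX./OXX is terminal -1 (O); from .XO/O../OXX depth 8

value(.XO/O../OXX, X) = +1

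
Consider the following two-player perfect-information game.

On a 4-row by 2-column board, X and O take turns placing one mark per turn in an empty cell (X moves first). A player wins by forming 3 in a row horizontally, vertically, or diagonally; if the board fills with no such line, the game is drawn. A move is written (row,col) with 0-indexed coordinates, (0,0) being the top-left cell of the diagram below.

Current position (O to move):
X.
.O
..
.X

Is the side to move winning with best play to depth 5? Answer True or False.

O winning at [X./.O/../.X]: False

[X./.O/../.X] O move#1: (0,1):+0/XO/.O/../.X*, (1,0):+0/X./OO/../.X, (2,0):+0/X./.O/O./.X, (2,1):+0/X./.O/.O/.X, (3,0):+0/X./.O/../OX
[XO/.O/../.X] X move#2: (1,0):-1/XO/XO/../.X, (2,0):-1/XO/.O/X./.X, (2,1):+0/XO/.O/.X/.X*, (3,0):-1/XO/.O/../XX
[XO/.O/.X/.X] O move#3: (1,0):+0/XO/OO/.X/.X*, (2,0):+0/XO/.O/OX/.X, (3,0):+0/XO/.O/.X/OX
[XO/OO/.X/.X] X move#4: (2,0):+0/XO/OO/XX/.X*, (3,0):+0/XO/OO/.X/XX
[XO/OO/XX/.X] O move#5: (3,0):+0/XO/OO/XX/OX*
[XO/OO/XX/OX] end (terminal +0, X#6); searched X./.O/../.X to 5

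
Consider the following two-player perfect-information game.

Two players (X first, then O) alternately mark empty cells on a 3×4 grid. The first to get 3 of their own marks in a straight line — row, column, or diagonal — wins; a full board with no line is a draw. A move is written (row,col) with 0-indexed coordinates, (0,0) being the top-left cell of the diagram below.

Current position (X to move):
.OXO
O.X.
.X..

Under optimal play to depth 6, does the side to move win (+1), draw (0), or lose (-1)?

[.OXO/O.X./.X..] X move#1: (0,0):+1/XOXO/O.X./.X..*, (1,1):+1/.OXO/OXX./.X.., (1,3):+1/.OXO/O.XX/.X.., (2,0):+1/.OXO/O.X./XX.., (2,2):+1/.OXO/O.X./.XX., (2,3):+1/.OXO/O.X./.X.X
[XOXO/O.X./.X..] O move#2: (1,1):-1/XOXO/OOX./.X..*, (1,3):-1/XOXO/O.XO/.X.., (2,0):-1/XOXO/O.X./OX.., (2,2):-1/XOXO/O.X./.XO., (2,3):-1/XOXO/O.X./.X.O
[XOXO/OOX./.X..] X move#3: (1,3):+0/XOXO/OOXX/.X.., (2,0):+0/XOXO/OOX./XX.., (2,2):+1/XOXO/OOX./.XX.*, (2,3):+0/XOXO/OOX./.X.X
[XOXO/OOX./.XX.] end (terminal -1, O#4); searched .OXO/O.X./.X.. to 6

value(.OXO/O.X./.X.., X) = +1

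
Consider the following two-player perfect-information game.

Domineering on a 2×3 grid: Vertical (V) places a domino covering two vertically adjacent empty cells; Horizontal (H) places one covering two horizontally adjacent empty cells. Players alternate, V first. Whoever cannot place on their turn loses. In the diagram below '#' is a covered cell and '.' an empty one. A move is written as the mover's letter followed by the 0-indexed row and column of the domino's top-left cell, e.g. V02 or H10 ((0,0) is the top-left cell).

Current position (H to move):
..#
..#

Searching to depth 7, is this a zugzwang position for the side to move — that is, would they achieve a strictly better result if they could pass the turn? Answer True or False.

zugzwang(..#/..#, H) = False

ply 1, H at ..#/..# | H00=+1→###/..#*; H10=+1→..#/###
ply 2: ###/..# is terminal -1 (V); from ..#/..# depth 7
suppose H passes — search the same position with V to move:
pass> ply 1, V at ..#/..# | V00=+1→#.#/#.#*; V01=+1→.##/.##
pass> ply 2: #.#/#.# is terminal -1 (H); from ..#/..# depth 7
for H: play +1, pass -1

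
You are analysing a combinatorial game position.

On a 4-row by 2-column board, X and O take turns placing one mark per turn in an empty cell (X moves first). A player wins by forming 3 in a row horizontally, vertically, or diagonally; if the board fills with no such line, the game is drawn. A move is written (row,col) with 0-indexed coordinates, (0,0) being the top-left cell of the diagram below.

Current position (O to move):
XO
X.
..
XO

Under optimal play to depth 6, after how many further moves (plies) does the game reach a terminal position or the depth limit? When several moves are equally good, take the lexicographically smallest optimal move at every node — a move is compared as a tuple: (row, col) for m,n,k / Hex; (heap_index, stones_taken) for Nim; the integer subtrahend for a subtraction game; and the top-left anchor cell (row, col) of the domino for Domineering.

PV length from [XO/X./../XO]: 3 plies

p1 O@[XO/X./../XO]: (1,1)[XO/XO/../XO]-1 (2,0)[XO/X./O./XO]+0* (2,1)[XO/X./.O/XO]-1
p2 X@[XO/X./O./XO]: (1,1)[XO/XX/O./XO]+0* (2,1)[XO/X./OX/XO]+0
p3 O@[XO/XX/O./XO]: (2,1)[XO/XX/OO/XO]+0*
p4 X@[XO/XX/OO/XO] terminal +0; root [XO/X./../XO] d6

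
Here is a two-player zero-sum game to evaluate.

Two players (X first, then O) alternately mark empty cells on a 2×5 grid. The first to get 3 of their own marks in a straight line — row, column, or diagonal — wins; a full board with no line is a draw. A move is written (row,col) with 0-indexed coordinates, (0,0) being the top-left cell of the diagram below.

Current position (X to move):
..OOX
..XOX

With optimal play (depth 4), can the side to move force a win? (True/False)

[..OOX/..XOX] X move#1: (0,0):-1/X.OOX/..XOX, (0,1):+0/.XOOX/..XOX*, (1,0):-1/..OOX/X.XOX, (1,1):-1/..OOX/.XXOX
[.XOOX/..XOX] O move#2: (0,0):+0/OXOOX/..XOX*, (1,0):+0/.XOOX/O.XOX, (1,1):+0/.XOOX/.OXOX
[OXOOX/..XOX] X move#3: (1,0):+0/OXOOX/X.XOX*, (1,1):+0/OXOOX/.XXOX
[OXOOX/X.XOX] O move#4: (1,1):+0/OXOOX/XOXOX*
[OXOOX/XOXOX] end (terminal +0, X#5); searched ..OOX/..XOX to 4

X winning at [..OOX/..XOX]: False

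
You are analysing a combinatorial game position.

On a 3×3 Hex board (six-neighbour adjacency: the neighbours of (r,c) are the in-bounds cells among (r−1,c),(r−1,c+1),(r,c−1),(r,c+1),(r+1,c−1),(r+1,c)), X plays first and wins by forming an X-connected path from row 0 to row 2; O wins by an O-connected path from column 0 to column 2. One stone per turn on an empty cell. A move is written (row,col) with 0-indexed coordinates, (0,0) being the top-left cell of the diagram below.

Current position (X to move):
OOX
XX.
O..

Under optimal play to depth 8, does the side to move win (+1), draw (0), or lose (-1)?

ply 1, X at OOX/XX./O.. | (1,2)=+1→OOX/XXX/O..*; (2,1)=+1→OOX/XX./OX.; (2,2)=+1→OOX/XX./O.X
ply 2, O at OOX/XXX/O.. | (2,1)=-1→OOX/XXX/OO.*; (2,2)=-1→OOX/XXX/O.O
ply 3, X at OOX/XXX/OO. | (2,2)=+1→OOX/XXX/OOX*
ply 4: OOX/XXX/OOX is terminal -1 (O); from OOX/XX./O.. depth 8

value(OOX/XX./O.., X) = +1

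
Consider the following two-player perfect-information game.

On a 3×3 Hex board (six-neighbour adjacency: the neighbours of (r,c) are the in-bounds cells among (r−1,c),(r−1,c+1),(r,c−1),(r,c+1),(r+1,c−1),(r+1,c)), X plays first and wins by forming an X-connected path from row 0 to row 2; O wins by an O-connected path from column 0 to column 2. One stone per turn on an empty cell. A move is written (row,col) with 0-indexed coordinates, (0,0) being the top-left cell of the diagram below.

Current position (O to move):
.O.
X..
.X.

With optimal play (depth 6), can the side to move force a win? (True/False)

ply 1, O at .O./X../.X. | (0,0)=-1→OO./X../.X.; (0,2)=-1→.OO/X../.X.; (1,1)=+1→.O./XO./.X.*; (1,2)=-1→.O./X.O/.X.; (2,0)=-1→.O./X../OX.; (2,2)=-1→.O./X../.XO
ply 2, X at .O./XO./.X. | (0,0)=-1→XO./XO./.X.*; (0,2)=-1→.OX/XO./.X.; (1,2)=-1→.O./XOX/.X.; (2,0)=-1→.O./XO./XX.; (2,2)=-1→.O./XO./.XX
ply 3, O at XO./XO./.X. | (0,2)=-1→XOO/XO./.X.; (1,2)=-1→XO./XOO/.X.; (2,0)=+1→XO./XO./OX.*; (2,2)=-1→XO./XO./.XO
ply 4, X at XO./XO./OX. | (0,2)=-1→XOX/XO./OX.*; (1,2)=-1→XO./XOX/OX.; (2,2)=-1→XO./XO./OXX
ply 5, O at XOX/XO./OX. | (1,2)=+1→XOX/XOO/OX.*; (2,2)=-1→XOX/XO./OXO
ply 6: XOX/XOO/OX. is terminal -1 (X); from .O./X../.X. depth 6

O winning at [.O./X../.X.]: True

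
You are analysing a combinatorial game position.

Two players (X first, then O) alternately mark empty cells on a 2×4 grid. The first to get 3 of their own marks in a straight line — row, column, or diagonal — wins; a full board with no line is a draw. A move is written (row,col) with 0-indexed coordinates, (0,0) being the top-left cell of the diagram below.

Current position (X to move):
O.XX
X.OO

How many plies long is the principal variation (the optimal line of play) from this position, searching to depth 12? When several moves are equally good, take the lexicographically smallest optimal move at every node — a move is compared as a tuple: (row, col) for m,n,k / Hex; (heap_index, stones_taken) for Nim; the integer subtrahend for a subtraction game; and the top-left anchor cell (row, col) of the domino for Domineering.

p1 X@[O.XX/X.OO]: (0,1)[OXXX/X.OO]+1* (1,1)[O.XX/XXOO]+0
p2 O@[OXXX/X.OO] terminal -1; root [O.XX/X.OO] d12

PV length from [O.XX/X.OO]: 1 ply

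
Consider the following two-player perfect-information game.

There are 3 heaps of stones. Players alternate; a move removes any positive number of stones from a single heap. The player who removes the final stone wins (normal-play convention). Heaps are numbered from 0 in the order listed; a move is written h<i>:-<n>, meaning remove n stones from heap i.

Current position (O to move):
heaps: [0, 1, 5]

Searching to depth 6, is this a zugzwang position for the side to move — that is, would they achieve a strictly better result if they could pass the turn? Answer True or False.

ply 1, O at (0,1,5) | h1:-1=-1→(0,0,5); h2:-1=-1→(0,1,4); h2:-2=-1→(0,1,3); h2:-3=-1→(0,1,2); h2:-4=+1→(0,1,1)*; h2:-5=-1→(0,1,0)
ply 2, X at (0,1,1) | h1:-1=-1→(0,0,1)*; h2:-1=-1→(0,1,0)
ply 3, O at (0,0,1) | h2:-1=+1→(0,0,0)*
ply 4: (0,0,0) is terminal -1 (X); from (0,1,5) depth 6
if O skipped the turn, X would face:
~ ply 1, X at (0,1,5) | h1:-1=-1→(0,0,5); h2:-1=-1→(0,1,4); h2:-2=-1→(0,1,3); h2:-3=-1→(0,1,2); h2:-4=+1→(0,1,1)*; h2:-5=-1→(0,1,0)
~ ply 2, O at (0,1,1) | h1:-1=-1→(0,0,1)*; h2:-1=-1→(0,1,0)
~ ply 3, X at (0,0,1) | h2:-1=+1→(0,0,0)*
~ ply 4: (0,0,0) is terminal -1 (O); from (0,1,5) depth 6
compare (O): move=+1 vs pass=-1

zugzwang((0,1,5), O) = False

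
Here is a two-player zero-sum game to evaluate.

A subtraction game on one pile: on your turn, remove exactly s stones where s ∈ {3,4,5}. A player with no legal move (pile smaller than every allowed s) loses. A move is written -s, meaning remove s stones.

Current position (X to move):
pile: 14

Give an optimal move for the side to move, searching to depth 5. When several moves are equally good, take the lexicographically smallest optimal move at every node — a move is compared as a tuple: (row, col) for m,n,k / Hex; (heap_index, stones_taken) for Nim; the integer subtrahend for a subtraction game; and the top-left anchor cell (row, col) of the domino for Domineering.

p1 X@[14]: -3[11]-1 -4[10]+1* -5[9]+1
p2 O@[10]: -3[7]-1* -4[6]-1 -5[5]-1
p3 X@[7]: -3[4]-1 -4[3]-1 -5[2]+1*
p4 O@[2] terminal -1; root [14] d5

X's best at [14]: -4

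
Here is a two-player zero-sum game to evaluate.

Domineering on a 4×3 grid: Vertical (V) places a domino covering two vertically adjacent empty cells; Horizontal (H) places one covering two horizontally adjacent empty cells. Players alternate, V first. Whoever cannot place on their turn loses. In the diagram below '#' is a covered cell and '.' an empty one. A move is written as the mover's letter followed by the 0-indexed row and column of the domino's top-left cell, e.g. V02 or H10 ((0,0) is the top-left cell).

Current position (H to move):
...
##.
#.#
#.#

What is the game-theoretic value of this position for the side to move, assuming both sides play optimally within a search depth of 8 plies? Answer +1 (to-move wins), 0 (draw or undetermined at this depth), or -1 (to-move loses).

[.../##./#.#/#.#] H move#1: H00:-1/##./##./#.#/#.#*, H01:-1/.##/##./#.#/#.#
[##./##./#.#/#.#] V move#2: V02:+1/###/###/#.#/#.#*, V21:+1/##./##./###/###
[###/###/#.#/#.#] end (terminal -1, H#3); searched .../##./#.#/#.# to 8

value(.../##./#.#/#.#, H) = -1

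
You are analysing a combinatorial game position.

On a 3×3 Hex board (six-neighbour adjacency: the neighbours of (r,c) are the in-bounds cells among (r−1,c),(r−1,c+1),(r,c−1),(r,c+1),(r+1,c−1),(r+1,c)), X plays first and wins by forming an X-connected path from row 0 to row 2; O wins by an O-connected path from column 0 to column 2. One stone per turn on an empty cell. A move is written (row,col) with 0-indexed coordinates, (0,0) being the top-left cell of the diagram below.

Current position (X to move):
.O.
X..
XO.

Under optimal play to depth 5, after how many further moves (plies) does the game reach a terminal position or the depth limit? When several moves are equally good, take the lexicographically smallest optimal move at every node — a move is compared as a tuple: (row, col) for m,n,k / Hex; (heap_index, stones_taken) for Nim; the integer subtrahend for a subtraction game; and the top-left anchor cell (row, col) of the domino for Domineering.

[.O./X../XO.] X move#1: (0,0):+1/XO./X../XO.*, (0,2):+1/.OX/X../XO., (1,1):+1/.O./XX./XO., (1,2):+1/.O./X.X/XO., (2,2):+1/.O./X../XOX
[XO./X../XO.] end (terminal -1, O#2); searched .O./X../XO. to 5

PV length from [.O./X../XO.]: 1 ply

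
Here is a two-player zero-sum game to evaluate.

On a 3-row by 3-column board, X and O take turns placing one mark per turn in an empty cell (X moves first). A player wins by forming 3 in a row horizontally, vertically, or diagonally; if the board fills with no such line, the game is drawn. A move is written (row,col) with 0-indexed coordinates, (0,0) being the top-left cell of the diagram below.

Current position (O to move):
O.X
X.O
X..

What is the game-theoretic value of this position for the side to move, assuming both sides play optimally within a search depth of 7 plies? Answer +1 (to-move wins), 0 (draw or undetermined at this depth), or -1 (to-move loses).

value(O.X/X.O/X.., O) = 0

p1 O@[O.X/X.O/X..]: (0,1)[OOX/X.O/X..]-1 (1,1)[O.X/XOO/X..]+0* (2,1)[O.X/X.O/XO.]-1 (2,2)[O.X/X.O/X.O]-1
p2 X@[O.X/XOO/X..]: (0,1)[OXX/XOO/X..]-1 (2,1)[O.X/XOO/XX.]-1 (2,2)[O.X/XOO/X.X]+0*
p3 O@[O.X/XOO/X.X]: (0,1)[OOX/XOO/X.X]-1 (2,1)[O.X/XOO/XOX]+0*
p4 X@[O.X/XOO/XOX]: (0,1)[OXX/XOO/XOX]+0*
p5 O@[OXX/XOO/XOX] terminal +0; root [O.X/X.O/X..] d7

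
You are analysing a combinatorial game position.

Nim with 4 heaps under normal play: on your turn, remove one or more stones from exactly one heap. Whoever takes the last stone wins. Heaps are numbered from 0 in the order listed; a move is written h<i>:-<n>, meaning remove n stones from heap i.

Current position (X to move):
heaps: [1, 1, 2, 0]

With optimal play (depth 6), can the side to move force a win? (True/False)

p1 X@[(1,1,2,0)]: h0:-1[(0,1,2,0)]-1 h1:-1[(1,0,2,0)]-1 h2:-1[(1,1,1,0)]-1 h2:-2[(1,1,0,0)]+1*
p2 O@[(1,1,0,0)]: h0:-1[(0,1,0,0)]-1* h1:-1[(1,0,0,0)]-1
p3 X@[(0,1,0,0)]: h1:-1[(0,0,0,0)]+1*
p4 O@[(0,0,0,0)] terminal -1; root [(1,1,2,0)] d6

X winning at [(1,1,2,0)]: True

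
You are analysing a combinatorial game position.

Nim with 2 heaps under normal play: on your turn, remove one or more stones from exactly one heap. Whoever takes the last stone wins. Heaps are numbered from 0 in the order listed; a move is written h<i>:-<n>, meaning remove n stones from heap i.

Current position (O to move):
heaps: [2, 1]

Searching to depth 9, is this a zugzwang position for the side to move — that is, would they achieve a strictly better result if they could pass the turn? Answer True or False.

p1 O@[(2,1)]: h0:-1[(1,1)]+1* h0:-2[(0,1)]-1 h1:-1[(2,0)]-1
p2 X@[(1,1)]: h0:-1[(0,1)]-1* h1:-1[(1,0)]-1
p3 O@[(0,1)]: h1:-1[(0,0)]+1*
p4 X@[(0,0)] terminal -1; root [(2,1)] d9
pass branch (X moves first from the same position):
  | p1 X@[(2,1)]: h0:-1[(1,1)]+1* h0:-2[(0,1)]-1 h1:-1[(2,0)]-1
  | p2 O@[(1,1)]: h0:-1[(0,1)]-1* h1:-1[(1,0)]-1
  | p3 X@[(0,1)]: h1:-1[(0,0)]+1*
  | p4 O@[(0,0)] terminal -1; root [(2,1)] d9
O moving scores +1; O passing scores -1

zugzwang((2,1), O) = False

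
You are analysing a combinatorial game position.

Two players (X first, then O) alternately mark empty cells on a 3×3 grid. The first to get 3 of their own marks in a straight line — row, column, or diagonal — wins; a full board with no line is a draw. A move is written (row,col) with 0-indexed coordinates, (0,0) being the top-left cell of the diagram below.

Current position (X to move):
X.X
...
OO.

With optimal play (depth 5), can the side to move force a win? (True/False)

[X.X/.../OO.] X move#1: (0,1):+1/XXX/.../OO.*, (1,0):-1/X.X/X../OO., (1,1):-1/X.X/.X./OO., (1,2):-1/X.X/..X/OO., (2,2):+1/X.X/.../OOX
[XXX/.../OO.] end (terminal -1, O#2); searched X.X/.../OO. to 5

X winning at [X.X/.../OO.]: True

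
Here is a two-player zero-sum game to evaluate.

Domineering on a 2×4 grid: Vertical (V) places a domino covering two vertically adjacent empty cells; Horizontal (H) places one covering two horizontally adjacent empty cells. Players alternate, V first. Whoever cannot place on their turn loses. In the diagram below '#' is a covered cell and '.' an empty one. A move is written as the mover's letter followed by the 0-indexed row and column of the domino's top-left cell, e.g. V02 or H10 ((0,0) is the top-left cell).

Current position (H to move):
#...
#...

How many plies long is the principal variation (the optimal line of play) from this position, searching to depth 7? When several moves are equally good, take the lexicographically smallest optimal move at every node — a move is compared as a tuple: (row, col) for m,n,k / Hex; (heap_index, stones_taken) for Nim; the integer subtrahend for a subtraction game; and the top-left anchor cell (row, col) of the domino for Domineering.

[#.../#...] H move#1: H01:+1/###./#...*, H02:+1/#.##/#..., H11:+1/#.../###., H12:+1/#.../#.##
[###./#...] V move#2: V03:-1/####/#..#*
[####/#..#] H move#3: H11:+1/####/####*
[####/####] end (terminal -1, V#4); searched #.../#... to 7

PV length from [#.../#...]: 3 plies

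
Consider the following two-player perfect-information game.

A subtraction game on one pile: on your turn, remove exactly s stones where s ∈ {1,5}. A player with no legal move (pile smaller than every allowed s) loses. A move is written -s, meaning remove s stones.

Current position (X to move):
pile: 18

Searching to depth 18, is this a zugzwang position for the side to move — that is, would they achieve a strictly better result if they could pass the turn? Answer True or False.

zugzwang(18, X) = True

p1 X@[18]: -1[17]-1* -5[13]-1
p2 O@[17]: -1[16]+1* -5[12]+1
p3 X@[16]: -1[15]-1* -5[11]-1
p4 O@[15]: -1[14]+1* -5[10]+1
p5 X@[14]: -1[13]-1* -5[9]-1
p6 O@[13]: -1[12]+1* -5[8]+1
p7 X@[12]: -1[11]-1* -5[7]-1
p8 O@[11]: -1[10]+1* -5[6]+1
p9 X@[10]: -1[9]-1* -5[5]-1
p10 O@[9]: -1[8]+1* -5[4]+1
p11 X@[8]: -1[7]-1* -5[3]-1
p12 O@[7]: -1[6]+1* -5[2]+1
p13 X@[6]: -1[5]-1* -5[1]-1
p14 O@[5]: -1[4]+1* -5[0]+1
p15 X@[4]: -1[3]-1*
p16 O@[3]: -1[2]+1*
p17 X@[2]: -1[1]-1*
p18 O@[1]: -1[0]+1*
p19 X@[0] terminal -1; root [18] d18
if X skipped the turn, O would face:
~ p1 O@[18]: -1[17]-1* -5[13]-1
~ p2 X@[17]: -1[16]+1* -5[12]+1
~ p3 O@[16]: -1[15]-1* -5[11]-1
~ p4 X@[15]: -1[14]+1* -5[10]+1
~ p5 O@[14]: -1[13]-1* -5[9]-1
~ p6 X@[13]: -1[12]+1* -5[8]+1
~ p7 O@[12]: -1[11]-1* -5[7]-1
~ p8 X@[11]: -1[10]+1* -5[6]+1
~ p9 O@[10]: -1[9]-1* -5[5]-1
~ p10 X@[9]: -1[8]+1* -5[4]+1
~ p11 O@[8]: -1[7]-1* -5[3]-1
~ p12 X@[7]: -1[6]+1* -5[2]+1
~ p13 O@[6]: -1[5]-1* -5[1]-1
~ p14 X@[5]: -1[4]+1* -5[0]+1
~ p15 O@[4]: -1[3]-1*
~ p16 X@[3]: -1[2]+1*
~ p17 O@[2]: -1[1]-1*
~ p18 X@[1]: -1[0]+1*
~ p19 O@[0] terminal -1; root [18] d18
compare (X): move=-1 vs pass=+1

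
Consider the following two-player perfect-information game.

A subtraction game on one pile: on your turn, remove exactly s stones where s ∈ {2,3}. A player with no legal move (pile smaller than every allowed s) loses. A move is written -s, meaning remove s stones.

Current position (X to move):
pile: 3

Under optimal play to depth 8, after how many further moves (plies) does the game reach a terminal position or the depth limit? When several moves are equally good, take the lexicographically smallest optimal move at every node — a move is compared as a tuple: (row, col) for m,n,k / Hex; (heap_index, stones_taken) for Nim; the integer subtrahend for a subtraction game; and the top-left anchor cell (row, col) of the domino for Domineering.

ply 1, X at 3 | -2=+1→1*; -3=+1→0
ply 2: 1 is terminal -1 (O); from 3 depth 8

PV length from [3]: 1 ply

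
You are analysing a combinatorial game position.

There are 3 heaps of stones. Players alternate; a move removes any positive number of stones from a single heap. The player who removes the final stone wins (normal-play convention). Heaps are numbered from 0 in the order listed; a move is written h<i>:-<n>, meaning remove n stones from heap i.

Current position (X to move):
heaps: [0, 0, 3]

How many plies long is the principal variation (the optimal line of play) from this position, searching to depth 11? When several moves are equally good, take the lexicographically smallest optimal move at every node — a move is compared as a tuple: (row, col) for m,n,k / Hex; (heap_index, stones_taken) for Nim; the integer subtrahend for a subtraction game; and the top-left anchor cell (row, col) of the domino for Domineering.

PV length from [(0,0,3)]: 1 ply

ply 1, X at (0,0,3) | h2:-1=-1→(0,0,2); h2:-2=-1→(0,0,1); h2:-3=+1→(0,0,0)*
ply 2: (0,0,0) is terminal -1 (O); from (0,0,3) depth 11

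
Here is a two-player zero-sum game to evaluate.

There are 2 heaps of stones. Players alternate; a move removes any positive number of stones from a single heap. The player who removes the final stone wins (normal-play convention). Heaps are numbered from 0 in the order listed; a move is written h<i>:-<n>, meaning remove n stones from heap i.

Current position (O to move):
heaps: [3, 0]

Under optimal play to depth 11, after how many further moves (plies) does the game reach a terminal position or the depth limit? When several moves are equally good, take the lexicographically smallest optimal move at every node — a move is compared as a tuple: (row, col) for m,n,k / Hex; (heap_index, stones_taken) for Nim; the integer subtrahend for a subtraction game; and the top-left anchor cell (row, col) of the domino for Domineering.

[(3,0)] O move#1: h0:-1:-1/(2,0), h0:-2:-1/(1,0), h0:-3:+1/(0,0)*
[(0,0)] end (terminal -1, X#2); searched (3,0) to 11

PV length from [(3,0)]: 1 ply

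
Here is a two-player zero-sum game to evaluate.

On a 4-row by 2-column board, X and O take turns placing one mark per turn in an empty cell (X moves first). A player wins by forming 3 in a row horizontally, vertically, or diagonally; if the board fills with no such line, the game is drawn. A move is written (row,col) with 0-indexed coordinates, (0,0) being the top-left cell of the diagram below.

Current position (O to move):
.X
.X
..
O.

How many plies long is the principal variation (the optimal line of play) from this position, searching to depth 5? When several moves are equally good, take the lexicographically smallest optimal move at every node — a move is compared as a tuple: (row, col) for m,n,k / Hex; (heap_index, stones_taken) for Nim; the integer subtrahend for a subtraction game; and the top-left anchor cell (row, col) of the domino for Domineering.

p1 O@[.X/.X/../O.]: (0,0)[OX/.X/../O.]-1 (1,0)[.X/OX/../O.]-1 (2,0)[.X/.X/O./O.]-1 (2,1)[.X/.X/.O/O.]+0* (3,1)[.X/.X/../OO]-1
p2 X@[.X/.X/.O/O.]: (0,0)[XX/.X/.O/O.]+0* (1,0)[.X/XX/.O/O.]+0 (2,0)[.X/.X/XO/O.]+0 (3,1)[.X/.X/.O/OX]+0
p3 O@[XX/.X/.O/O.]: (1,0)[XX/OX/.O/O.]+0* (2,0)[XX/.X/OO/O.]+0 (3,1)[XX/.X/.O/OO]+0
p4 X@[XX/OX/.O/O.]: (2,0)[XX/OX/XO/O.]+0* (3,1)[XX/OX/.O/OX]-1
p5 O@[XX/OX/XO/O.]: (3,1)[XX/OX/XO/OO]+0*
p6 X@[XX/OX/XO/OO] terminal +0; root [.X/.X/../O.] d5

PV length from [.X/.X/../O.]: 5 plies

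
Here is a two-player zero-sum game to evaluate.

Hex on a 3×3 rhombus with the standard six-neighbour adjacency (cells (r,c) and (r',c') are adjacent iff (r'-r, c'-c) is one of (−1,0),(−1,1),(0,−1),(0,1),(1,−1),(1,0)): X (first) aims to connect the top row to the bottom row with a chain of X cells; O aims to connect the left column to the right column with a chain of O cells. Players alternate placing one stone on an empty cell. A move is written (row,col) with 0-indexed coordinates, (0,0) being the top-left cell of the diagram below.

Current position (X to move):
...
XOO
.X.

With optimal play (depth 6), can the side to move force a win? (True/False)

ply 1, X at .../XOO/.X. | (0,0)=-1→X../XOO/.X.; (0,1)=-1→.X./XOO/.X.; (0,2)=-1→..X/XOO/.X.; (2,0)=+1→.../XOO/XX.*; (2,2)=-1→.../XOO/.XX
ply 2, O at .../XOO/XX. | (0,0)=-1→O../XOO/XX.*; (0,1)=-1→.O./XOO/XX.; (0,2)=-1→..O/XOO/XX.; (2,2)=-1→.../XOO/XXO
ply 3, X at O../XOO/XX. | (0,1)=+1→OX./XOO/XX.*; (0,2)=-1→O.X/XOO/XX.; (2,2)=-1→O../XOO/XXX
ply 4: OX./XOO/XX. is terminal -1 (O); from .../XOO/.X. depth 6

X winning at [.../XOO/.X.]: True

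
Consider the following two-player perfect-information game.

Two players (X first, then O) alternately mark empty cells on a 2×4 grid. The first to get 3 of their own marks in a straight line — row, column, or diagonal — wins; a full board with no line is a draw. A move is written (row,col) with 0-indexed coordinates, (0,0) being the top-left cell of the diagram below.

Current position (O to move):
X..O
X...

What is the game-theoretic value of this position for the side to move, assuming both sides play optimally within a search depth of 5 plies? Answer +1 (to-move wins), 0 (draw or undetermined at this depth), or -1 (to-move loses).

value(X..O/X..., O) = 0

p1 O@[X..O/X...]: (0,1)[XO.O/X...]+0* (0,2)[X.OO/X...]+0 (1,1)[X..O/XO..]+0 (1,2)[X..O/X.O.]+0 (1,3)[X..O/X..O]+0
p2 X@[XO.O/X...]: (0,2)[XOXO/X...]+0* (1,1)[XO.O/XX..]-1 (1,2)[XO.O/X.X.]-1 (1,3)[XO.O/X..X]-1
p3 O@[XOXO/X...]: (1,1)[XOXO/XO..]+0* (1,2)[XOXO/X.O.]+0 (1,3)[XOXO/X..O]+0
p4 X@[XOXO/XO..]: (1,2)[XOXO/XOX.]+0* (1,3)[XOXO/XO.X]+0
p5 O@[XOXO/XOX.]: (1,3)[XOXO/XOXO]+0*
p6 X@[XOXO/XOXO] terminal +0; root [X..O/X...] d5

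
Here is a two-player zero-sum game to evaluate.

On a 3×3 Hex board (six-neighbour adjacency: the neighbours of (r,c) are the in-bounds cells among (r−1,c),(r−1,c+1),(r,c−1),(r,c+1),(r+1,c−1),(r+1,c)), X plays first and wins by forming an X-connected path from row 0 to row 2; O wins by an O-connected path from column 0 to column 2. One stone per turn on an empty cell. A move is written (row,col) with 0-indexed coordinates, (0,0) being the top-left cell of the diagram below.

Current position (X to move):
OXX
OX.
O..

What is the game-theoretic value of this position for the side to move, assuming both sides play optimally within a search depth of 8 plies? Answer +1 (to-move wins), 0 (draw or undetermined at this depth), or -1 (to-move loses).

[OXX/OX./O..] X move#1: (1,2):+1/OXX/OXX/O..*, (2,1):+1/OXX/OX./OX., (2,2):+1/OXX/OX./O.X
[OXX/OXX/O..] O move#2: (2,1):-1/OXX/OXX/OO.*, (2,2):-1/OXX/OXX/O.O
[OXX/OXX/OO.] X move#3: (2,2):+1/OXX/OXX/OOX*
[OXX/OXX/OOX] end (terminal -1, O#4); searched OXX/OX./O.. to 8

value(OXX/OX./O.., X) = +1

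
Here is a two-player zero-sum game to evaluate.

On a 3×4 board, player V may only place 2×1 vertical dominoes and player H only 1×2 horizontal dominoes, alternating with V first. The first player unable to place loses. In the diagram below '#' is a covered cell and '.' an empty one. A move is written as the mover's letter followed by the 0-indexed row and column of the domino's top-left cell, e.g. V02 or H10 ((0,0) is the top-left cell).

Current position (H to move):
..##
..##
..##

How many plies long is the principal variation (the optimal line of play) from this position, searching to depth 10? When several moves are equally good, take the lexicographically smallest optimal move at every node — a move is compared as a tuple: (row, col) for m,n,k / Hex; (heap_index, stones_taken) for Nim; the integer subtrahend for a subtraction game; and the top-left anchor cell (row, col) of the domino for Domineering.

PV length from [..##/..##/..##]: 1 ply

[..##/..##/..##] H move#1: H00:-1/####/..##/..##, H10:+1/..##/####/..##*, H20:-1/..##/..##/####
[..##/####/..##] end (terminal -1, V#2); searched ..##/..##/..## to 10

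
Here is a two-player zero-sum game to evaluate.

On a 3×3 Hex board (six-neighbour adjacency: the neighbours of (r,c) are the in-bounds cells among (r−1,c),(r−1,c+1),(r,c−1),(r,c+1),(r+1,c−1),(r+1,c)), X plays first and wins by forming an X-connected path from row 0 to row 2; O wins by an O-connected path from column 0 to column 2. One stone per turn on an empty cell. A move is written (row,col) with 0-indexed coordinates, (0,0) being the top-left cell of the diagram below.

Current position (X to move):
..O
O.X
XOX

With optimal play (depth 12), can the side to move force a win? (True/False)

p1 X@[..O/O.X/XOX]: (0,0)[X.O/O.X/XOX]-1* (0,1)[.XO/O.X/XOX]-1 (1,1)[..O/OXX/XOX]-1
p2 O@[X.O/O.X/XOX]: (0,1)[XOO/O.X/XOX]+1* (1,1)[X.O/OOX/XOX]+1
p3 X@[XOO/O.X/XOX] terminal -1; root [..O/O.X/XOX] d12

X winning at [..O/O.X/XOX]: False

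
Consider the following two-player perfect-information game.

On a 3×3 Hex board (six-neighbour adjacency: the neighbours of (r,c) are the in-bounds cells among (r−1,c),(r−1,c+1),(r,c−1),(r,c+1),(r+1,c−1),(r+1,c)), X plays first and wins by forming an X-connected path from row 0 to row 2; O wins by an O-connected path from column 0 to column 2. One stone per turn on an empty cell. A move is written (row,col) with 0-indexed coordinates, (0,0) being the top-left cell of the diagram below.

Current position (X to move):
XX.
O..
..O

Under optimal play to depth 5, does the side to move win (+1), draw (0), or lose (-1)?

ply 1, X at XX./O../..O | (0,2)=-1→XXX/O../..O; (1,1)=+1→XX./OX./..O*; (1,2)=-1→XX./O.X/..O; (2,0)=-1→XX./O../X.O; (2,1)=-1→XX./O../.XO
ply 2, O at XX./OX./..O | (0,2)=-1→XXO/OX./..O*; (1,2)=-1→XX./OXO/..O; (2,0)=-1→XX./OX./O.O; (2,1)=-1→XX./OX./.OO
ply 3, X at XXO/OX./..O | (1,2)=+1→XXO/OXX/..O*; (2,0)=+1→XXO/OX./X.O; (2,1)=+1→XXO/OX./.XO
ply 4, O at XXO/OXX/..O | (2,0)=-1→XXO/OXX/O.O*; (2,1)=-1→XXO/OXX/.OO
ply 5, X at XXO/OXX/O.O | (2,1)=+1→XXO/OXX/OXO*
ply 6: XXO/OXX/OXO is terminal -1 (O); from XX./O../..O depth 5

value(XX./O../..O, X) = +1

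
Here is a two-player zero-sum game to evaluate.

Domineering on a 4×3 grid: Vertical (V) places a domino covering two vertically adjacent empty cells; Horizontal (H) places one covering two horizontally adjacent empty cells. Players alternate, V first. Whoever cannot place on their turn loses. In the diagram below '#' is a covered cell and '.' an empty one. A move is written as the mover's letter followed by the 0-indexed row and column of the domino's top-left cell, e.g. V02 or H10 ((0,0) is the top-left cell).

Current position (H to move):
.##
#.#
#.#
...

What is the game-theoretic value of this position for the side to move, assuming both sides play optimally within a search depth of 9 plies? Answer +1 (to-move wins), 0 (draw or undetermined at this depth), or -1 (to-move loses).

value(.##/#.#/#.#/..., H) = -1

ply 1, H at .##/#.#/#.#/... | H30=-1→.##/#.#/#.#/##.*; H31=-1→.##/#.#/#.#/.##
ply 2, V at .##/#.#/#.#/##. | V11=+1→.##/###/###/##.*
ply 3: .##/###/###/##. is terminal -1 (H); from .##/#.#/#.#/... depth 9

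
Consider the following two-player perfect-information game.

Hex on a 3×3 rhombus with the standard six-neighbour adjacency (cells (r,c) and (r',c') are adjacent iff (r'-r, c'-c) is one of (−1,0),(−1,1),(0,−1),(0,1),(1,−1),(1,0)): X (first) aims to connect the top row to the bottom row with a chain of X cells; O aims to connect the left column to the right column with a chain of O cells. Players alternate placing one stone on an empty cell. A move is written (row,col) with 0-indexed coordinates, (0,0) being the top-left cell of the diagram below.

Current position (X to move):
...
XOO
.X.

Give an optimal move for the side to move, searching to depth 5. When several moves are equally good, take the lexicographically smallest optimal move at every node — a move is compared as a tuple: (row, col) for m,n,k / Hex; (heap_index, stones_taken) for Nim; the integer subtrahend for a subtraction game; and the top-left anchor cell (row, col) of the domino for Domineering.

X's best at [.../XOO/.X.]: (2,0)

ply 1, X at .../XOO/.X. | (0,0)=-1→X../XOO/.X.; (0,1)=-1→.X./XOO/.X.; (0,2)=-1→..X/XOO/.X.; (2,0)=+1→.../XOO/XX.*; (2,2)=-1→.../XOO/.XX
ply 2, O at .../XOO/XX. | (0,0)=-1→O../XOO/XX.*; (0,1)=-1→.O./XOO/XX.; (0,2)=-1→..O/XOO/XX.; (2,2)=-1→.../XOO/XXO
ply 3, X at O../XOO/XX. | (0,1)=+1→OX./XOO/XX.*; (0,2)=-1→O.X/XOO/XX.; (2,2)=-1→O../XOO/XXX
ply 4: OX./XOO/XX. is terminal -1 (O); from .../XOO/.X. depth 5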